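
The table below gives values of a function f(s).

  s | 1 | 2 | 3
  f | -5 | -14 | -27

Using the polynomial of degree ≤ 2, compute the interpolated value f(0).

0

Evaluate each Lagrange basis at s = 0:
L_0(0) = (-2)·(-3)/[(-1)·(-2)] = 3
L_1(0) = (-1)·(-3)/[(1)·(-1)] = -3
L_2(0) = (-1)·(-2)/[(2)·(1)] = 1
Sum: (-5)·(3) + (-14)·(-3) + (-27)·(1) = 0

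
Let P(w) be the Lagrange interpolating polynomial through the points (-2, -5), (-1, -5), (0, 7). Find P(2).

L_0(2) = (3)·(2)/[(-1)·(-2)] = 3
L_1(2) = (4)·(2)/[(1)·(-1)] = -8
L_2(2) = (4)·(3)/[(2)·(1)] = 6
Sum: (-5)·(3) + (-5)·(-8) + 7·(6) = 67

67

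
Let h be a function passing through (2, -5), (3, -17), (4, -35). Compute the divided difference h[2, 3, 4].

h[2,3] = (-17 - (-5)) / (3 - 2) = -12
h[3,4] = (-35 - (-17)) / (4 - 3) = -18
h[2,3,4] = (-18 - (-12)) / (4 - 2) = -3

-3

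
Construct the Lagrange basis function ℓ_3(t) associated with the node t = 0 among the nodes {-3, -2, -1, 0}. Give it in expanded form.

ℓ_3(t) = (1/6)t^3 + t^2 + (11/6)t + 1

ℓ_3(t) = (t + 3)(t + 2)(t + 1) / [(3)·(2)·(1)]
       = (t^3 + 6t^2 + 11t + 6) / (6)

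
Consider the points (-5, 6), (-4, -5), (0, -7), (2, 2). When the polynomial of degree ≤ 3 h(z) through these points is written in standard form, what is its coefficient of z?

Build the Lagrange basis polynomials:
L_0(z) = (z + 4)z(z - 2) / [-35] = -(1/35)z^3 - (2/35)z^2 + (8/35)z
L_1(z) = (z + 5)z(z - 2) / [24] = (1/24)z^3 + (1/8)z^2 - (5/12)z
L_2(z) = (z + 5)(z + 4)(z - 2) / [-40] = -(1/40)z^3 - (7/40)z^2 - (1/20)z + 1
L_3(z) = (z + 5)(z + 4)z / [84] = (1/84)z^3 + (3/28)z^2 + (5/21)z
h(z) = 6·L_0 + (-5)·L_1 + (-7)·L_2 + 2·L_3
Only the coefficient of z is needed; take it from each L_i and combine:
6·(8/35) + (-5)·(-5/12) + (-7)·(-1/20) + 2·(5/21) = 899/210

899/210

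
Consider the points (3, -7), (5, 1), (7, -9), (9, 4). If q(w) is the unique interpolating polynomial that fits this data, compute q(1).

Using Newton's divided-difference form:
q[3,5] = (1 - (-7)) / (5 - 3) = 4
q[5,7] = (-9 - 1) / (7 - 5) = -5
q[7,9] = (4 - (-9)) / (9 - 7) = 13/2
q[3,5,7] = (-5 - 4) / (7 - 3) = -9/4
q[5,7,9] = (13/2 - (-5)) / (9 - 5) = 23/8
q[3,5,7,9] = (23/8 - (-9/4)) / (9 - 3) = 41/48
q(1) = -7 + 4·(-2) + (-9/4)·(-2)·(-4) + (41/48)·(-2)·(-4)·(-6) = -74

-74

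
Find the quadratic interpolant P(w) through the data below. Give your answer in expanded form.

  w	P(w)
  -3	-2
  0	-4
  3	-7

Build the Lagrange basis polynomials:
L_0(w) = w(w - 3) / [18] = (1/18)w^2 - (1/6)w
L_1(w) = (w + 3)(w - 3) / [-9] = -(1/9)w^2 + 1
L_2(w) = (w + 3)w / [18] = (1/18)w^2 + (1/6)w
P(w) = (-2)·L_0 + (-4)·L_1 + (-7)·L_2
  (-2)·L_0(w) = -(1/9)w^2 + (1/3)w
  (-4)·L_1(w) = (4/9)w^2 - 4
  (-7)·L_2(w) = -(7/18)w^2 - (7/6)w
Adding term by term: -(1/18)w^2 - (5/6)w - 4

P(w) = -(1/18)w^2 - (5/6)w - 4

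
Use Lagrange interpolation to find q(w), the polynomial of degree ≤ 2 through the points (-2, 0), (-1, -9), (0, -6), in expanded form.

q(w) = 6w^2 + 9w - 6

Build the Lagrange basis polynomials:
L_0(w) = (w + 1)w / [2] = (1/2)w^2 + (1/2)w
L_1(w) = (w + 2)w / [-1] = -w^2 - 2w
L_2(w) = (w + 2)(w + 1) / [2] = (1/2)w^2 + (3/2)w + 1
q(w) = 0·L_0 + (-9)·L_1 + (-6)·L_2
  0·L_0(w) = 0
  (-9)·L_1(w) = 9w^2 + 18w
  (-6)·L_2(w) = -3w^2 - 9w - 6
Adding term by term: 6w^2 + 9w - 6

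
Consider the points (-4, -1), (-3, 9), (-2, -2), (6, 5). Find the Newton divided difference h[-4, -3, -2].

h[-4,-3] = (9 - (-1)) / (-3 - (-4)) = 10
h[-3,-2] = (-2 - 9) / (-2 - (-3)) = -11
h[-4,-3,-2] = (-11 - 10) / (-2 - (-4)) = -21/2

-21/2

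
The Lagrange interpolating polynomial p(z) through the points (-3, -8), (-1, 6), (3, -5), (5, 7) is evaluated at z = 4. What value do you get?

Evaluate each Lagrange basis at z = 4:
L_0(4) = (5)·(1)·(-1)/[(-2)·(-6)·(-8)] = 5/96
L_1(4) = (7)·(1)·(-1)/[(2)·(-4)·(-6)] = -7/48
L_2(4) = (7)·(5)·(-1)/[(6)·(4)·(-2)] = 35/48
L_3(4) = (7)·(5)·(1)/[(8)·(6)·(2)] = 35/96
Sum: (-8)·(5/96) + 6·(-7/48) + (-5)·(35/48) + 7·(35/96) = -229/96

-229/96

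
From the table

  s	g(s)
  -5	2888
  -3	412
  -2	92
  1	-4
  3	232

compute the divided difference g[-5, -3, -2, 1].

g[-5,-3] = (412 - 2888) / (-3 - (-5)) = -1238
g[-3,-2] = (92 - 412) / (-2 - (-3)) = -320
g[-2,1] = (-4 - 92) / (1 - (-2)) = -32
g[-5,-3,-2] = (-320 - (-1238)) / (-2 - (-5)) = 306
g[-3,-2,1] = (-32 - (-320)) / (1 - (-3)) = 72
g[-5,-3,-2,1] = (72 - 306) / (1 - (-5)) = -39

-39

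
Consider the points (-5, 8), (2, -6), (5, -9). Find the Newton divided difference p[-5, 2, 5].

1/10

p[-5,2] = (-6 - 8) / (2 - (-5)) = -2
p[2,5] = (-9 - (-6)) / (5 - 2) = -1
p[-5,2,5] = (-1 - (-2)) / (5 - (-5)) = 1/10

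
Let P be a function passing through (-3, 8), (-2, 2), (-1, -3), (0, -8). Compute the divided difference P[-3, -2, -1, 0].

P[-3,-2] = (2 - 8) / (-2 - (-3)) = -6
P[-2,-1] = (-3 - 2) / (-1 - (-2)) = -5
P[-1,0] = (-8 - (-3)) / (0 - (-1)) = -5
P[-3,-2,-1] = (-5 - (-6)) / (-1 - (-3)) = 1/2
P[-2,-1,0] = (-5 - (-5)) / (0 - (-2)) = 0
P[-3,-2,-1,0] = (0 - 1/2) / (0 - (-3)) = -1/6

-1/6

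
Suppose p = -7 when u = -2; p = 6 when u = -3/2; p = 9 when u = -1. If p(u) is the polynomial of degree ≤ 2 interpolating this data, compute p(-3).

-63

L_0(-3) = (-3/2)·(-2)/[(-1/2)·(-1)] = 6
L_1(-3) = (-1)·(-2)/[(1/2)·(-1/2)] = -8
L_2(-3) = (-1)·(-3/2)/[(1)·(1/2)] = 3
Sum: (-7)·(6) + 6·(-8) + 9·(3) = -63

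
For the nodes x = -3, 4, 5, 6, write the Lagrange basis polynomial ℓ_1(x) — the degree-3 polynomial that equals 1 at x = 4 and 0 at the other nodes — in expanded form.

ℓ_1(x) = (1/14)x^3 - (4/7)x^2 - (3/14)x + 45/7

ℓ_1(x) = (x + 3)(x - 5)(x - 6) / [(7)·(-1)·(-2)]
       = (x^3 - 8x^2 - 3x + 90) / (14)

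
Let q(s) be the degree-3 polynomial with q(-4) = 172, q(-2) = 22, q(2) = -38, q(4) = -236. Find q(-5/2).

335/8

L_0(-5/2) = (-1/2)·(-9/2)·(-13/2)/[(-2)·(-6)·(-8)] = 39/256
L_1(-5/2) = (3/2)·(-9/2)·(-13/2)/[(2)·(-4)·(-6)] = 117/128
L_2(-5/2) = (3/2)·(-1/2)·(-13/2)/[(6)·(4)·(-2)] = -13/128
L_3(-5/2) = (3/2)·(-1/2)·(-9/2)/[(8)·(6)·(2)] = 9/256
Sum: 172·(39/256) + 22·(117/128) + (-38)·(-13/128) + (-236)·(9/256) = 335/8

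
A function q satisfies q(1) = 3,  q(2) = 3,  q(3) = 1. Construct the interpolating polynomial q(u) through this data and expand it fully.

Newton's divided differences:
q[1,2] = (3 - 3) / (2 - 1) = 0
q[2,3] = (1 - 3) / (3 - 2) = -2
q[1,2,3] = (-2 - 0) / (3 - 1) = -1
q(u) = 3 + (-1)·(u - 1)(u - 2)
Expanding: q(u) = -u^2 + 3u + 1

q(u) = -u^2 + 3u + 1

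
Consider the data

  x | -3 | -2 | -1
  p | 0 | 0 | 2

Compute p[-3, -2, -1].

1

p[-3,-2] = (0 - 0) / (-2 - (-3)) = 0
p[-2,-1] = (2 - 0) / (-1 - (-2)) = 2
p[-3,-2,-1] = (2 - 0) / (-1 - (-3)) = 1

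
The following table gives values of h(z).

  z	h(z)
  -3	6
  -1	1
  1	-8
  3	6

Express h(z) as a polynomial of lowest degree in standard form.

L_0(z) = (z + 1)(z - 1)(z - 3) / [-48] = -(1/48)z^3 + (1/16)z^2 + (1/48)z - 1/16
L_1(z) = (z + 3)(z - 1)(z - 3) / [16] = (1/16)z^3 - (1/16)z^2 - (9/16)z + 9/16
L_2(z) = (z + 3)(z + 1)(z - 3) / [-16] = -(1/16)z^3 - (1/16)z^2 + (9/16)z + 9/16
L_3(z) = (z + 3)(z + 1)(z - 1) / [48] = (1/48)z^3 + (1/16)z^2 - (1/48)z - 1/16
h(z) = 6·L_0 + 1·L_1 + (-8)·L_2 + 6·L_3
  6·L_0(z) = -(1/8)z^3 + (3/8)z^2 + (1/8)z - 3/8
  1·L_1(z) = (1/16)z^3 - (1/16)z^2 - (9/16)z + 9/16
  (-8)·L_2(z) = (1/2)z^3 + (1/2)z^2 - (9/2)z - 9/2
  6·L_3(z) = (1/8)z^3 + (3/8)z^2 - (1/8)z - 3/8
Adding term by term: (9/16)z^3 + (19/16)z^2 - (81/16)z - 75/16

h(z) = (9/16)z^3 + (19/16)z^2 - (81/16)z - 75/16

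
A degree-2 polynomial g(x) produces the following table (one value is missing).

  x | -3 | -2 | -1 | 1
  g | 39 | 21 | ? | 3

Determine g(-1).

The 3 known values determine g uniquely (degree ≤ 2).
Evaluate each Lagrange basis at x = -1:
L_0(-1) = (1)·(-2)/[(-1)·(-4)] = -1/2
L_1(-1) = (2)·(-2)/[(1)·(-3)] = 4/3
L_2(-1) = (2)·(1)/[(4)·(3)] = 1/6
Sum: 39·(-1/2) + 21·(4/3) + 3·(1/6) = 9

9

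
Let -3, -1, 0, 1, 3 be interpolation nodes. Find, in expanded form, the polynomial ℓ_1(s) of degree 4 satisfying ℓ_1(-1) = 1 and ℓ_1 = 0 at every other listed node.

ℓ_1(s) = (s + 3)s(s - 1)(s - 3) / [(2)·(-1)·(-2)·(-4)]
       = (s^4 - s^3 - 9s^2 + 9s) / (-16)

ℓ_1(s) = -(1/16)s^4 + (1/16)s^3 + (9/16)s^2 - (9/16)s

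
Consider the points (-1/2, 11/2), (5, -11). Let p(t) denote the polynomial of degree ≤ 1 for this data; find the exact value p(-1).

7

Evaluate each Lagrange basis at t = -1:
L_0(-1) = (-6)/[(-11/2)] = 12/11
L_1(-1) = (-1/2)/[(11/2)] = -1/11
Sum: 11/2·(12/11) + (-11)·(-1/11) = 7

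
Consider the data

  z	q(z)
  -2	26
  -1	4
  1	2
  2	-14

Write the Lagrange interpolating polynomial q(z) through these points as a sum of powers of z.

q(z) = -3z^3 + z^2 + 2z + 2

Build the Lagrange basis polynomials:
L_0(z) = (z + 1)(z - 1)(z - 2) / [-12] = -(1/12)z^3 + (1/6)z^2 + (1/12)z - 1/6
L_1(z) = (z + 2)(z - 1)(z - 2) / [6] = (1/6)z^3 - (1/6)z^2 - (2/3)z + 2/3
L_2(z) = (z + 2)(z + 1)(z - 2) / [-6] = -(1/6)z^3 - (1/6)z^2 + (2/3)z + 2/3
L_3(z) = (z + 2)(z + 1)(z - 1) / [12] = (1/12)z^3 + (1/6)z^2 - (1/12)z - 1/6
q(z) = 26·L_0 + 4·L_1 + 2·L_2 + (-14)·L_3
  26·L_0(z) = -(13/6)z^3 + (13/3)z^2 + (13/6)z - 13/3
  4·L_1(z) = (2/3)z^3 - (2/3)z^2 - (8/3)z + 8/3
  2·L_2(z) = -(1/3)z^3 - (1/3)z^2 + (4/3)z + 4/3
  (-14)·L_3(z) = -(7/6)z^3 - (7/3)z^2 + (7/6)z + 7/3
Adding term by term: -3z^3 + z^2 + 2z + 2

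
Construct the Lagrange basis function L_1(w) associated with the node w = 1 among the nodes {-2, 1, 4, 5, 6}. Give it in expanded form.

L_1(w) = -(1/180)w^4 + (13/180)w^3 - (11/45)w^2 - (7/45)w + 4/3

L_1(w) = (w + 2)(w - 4)(w - 5)(w - 6) / [(3)·(-3)·(-4)·(-5)]
       = (w^4 - 13w^3 + 44w^2 + 28w - 240) / (-180)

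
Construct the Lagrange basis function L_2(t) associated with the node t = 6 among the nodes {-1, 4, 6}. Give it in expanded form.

L_2(t) = (t + 1)(t - 4) / [(7)·(2)]
       = (t^2 - 3t - 4) / (14)

L_2(t) = (1/14)t^2 - (3/14)t - 2/7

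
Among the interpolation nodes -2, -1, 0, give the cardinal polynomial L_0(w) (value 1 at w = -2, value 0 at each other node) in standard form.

L_0(w) = (w + 1)w / [(-1)·(-2)]
       = (w^2 + w) / (2)

L_0(w) = (1/2)w^2 + (1/2)w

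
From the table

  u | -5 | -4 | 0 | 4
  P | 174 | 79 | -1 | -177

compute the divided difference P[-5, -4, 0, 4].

P[-5,-4] = (79 - 174) / (-4 - (-5)) = -95
P[-4,0] = (-1 - 79) / (0 - (-4)) = -20
P[0,4] = (-177 - (-1)) / (4 - 0) = -44
P[-5,-4,0] = (-20 - (-95)) / (0 - (-5)) = 15
P[-4,0,4] = (-44 - (-20)) / (4 - (-4)) = -3
P[-5,-4,0,4] = (-3 - 15) / (4 - (-5)) = -2

-2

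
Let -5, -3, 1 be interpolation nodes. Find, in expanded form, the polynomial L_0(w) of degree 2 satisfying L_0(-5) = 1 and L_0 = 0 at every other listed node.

L_0(w) = (w + 3)(w - 1) / [(-2)·(-6)]
       = (w^2 + 2w - 3) / (12)

L_0(w) = (1/12)w^2 + (1/6)w - 1/4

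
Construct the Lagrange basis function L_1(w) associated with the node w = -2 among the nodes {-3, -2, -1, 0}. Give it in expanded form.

L_1(w) = (w + 3)(w + 1)w / [(1)·(-1)·(-2)]
       = (w^3 + 4w^2 + 3w) / (2)

L_1(w) = (1/2)w^3 + 2w^2 + (3/2)w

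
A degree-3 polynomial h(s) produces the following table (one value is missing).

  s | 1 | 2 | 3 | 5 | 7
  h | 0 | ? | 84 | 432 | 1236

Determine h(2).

21

The 4 known values determine h uniquely (degree ≤ 3).
L_0(2) = (-1)·(-3)·(-5)/[(-2)·(-4)·(-6)] = 5/16
L_1(2) = (1)·(-3)·(-5)/[(2)·(-2)·(-4)] = 15/16
L_2(2) = (1)·(-1)·(-5)/[(4)·(2)·(-2)] = -5/16
L_3(2) = (1)·(-1)·(-3)/[(6)·(4)·(2)] = 1/16
Sum: 0 + 84·(15/16) + 432·(-5/16) + 1236·(1/16) = 21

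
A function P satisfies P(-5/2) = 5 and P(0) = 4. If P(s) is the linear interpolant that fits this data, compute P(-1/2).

21/5

Evaluate each Lagrange basis at s = -1/2:
L_0(-1/2) = (-1/2)/[(-5/2)] = 1/5
L_1(-1/2) = (2)/[(5/2)] = 4/5
Sum: 5·(1/5) + 4·(4/5) = 21/5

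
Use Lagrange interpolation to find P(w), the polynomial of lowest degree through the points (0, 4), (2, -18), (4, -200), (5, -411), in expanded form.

P(w) = -4w^3 + 4w^2 - 3w + 4

L_0(w) = (w - 2)(w - 4)(w - 5) / [-40] = -(1/40)w^3 + (11/40)w^2 - (19/20)w + 1
L_1(w) = w(w - 4)(w - 5) / [12] = (1/12)w^3 - (3/4)w^2 + (5/3)w
L_2(w) = w(w - 2)(w - 5) / [-8] = -(1/8)w^3 + (7/8)w^2 - (5/4)w
L_3(w) = w(w - 2)(w - 4) / [15] = (1/15)w^3 - (2/5)w^2 + (8/15)w
P(w) = 4·L_0 + (-18)·L_1 + (-200)·L_2 + (-411)·L_3
  4·L_0(w) = -(1/10)w^3 + (11/10)w^2 - (19/5)w + 4
  (-18)·L_1(w) = -(3/2)w^3 + (27/2)w^2 - 30w
  (-200)·L_2(w) = 25w^3 - 175w^2 + 250w
  (-411)·L_3(w) = -(137/5)w^3 + (822/5)w^2 - (1096/5)w
Adding term by term: -4w^3 + 4w^2 - 3w + 4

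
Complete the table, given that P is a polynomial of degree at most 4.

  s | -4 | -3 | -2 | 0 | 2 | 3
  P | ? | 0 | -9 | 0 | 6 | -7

The 5 known values determine P uniquely (degree ≤ 4).
L_0(-4) = (-2)·(-4)·(-6)·(-7)/[(-1)·(-3)·(-5)·(-6)] = 56/15
L_1(-4) = (-1)·(-4)·(-6)·(-7)/[(1)·(-2)·(-4)·(-5)] = -21/5
L_2(-4) = (-1)·(-2)·(-6)·(-7)/[(3)·(2)·(-2)·(-3)] = 7/3
L_3(-4) = (-1)·(-2)·(-4)·(-7)/[(5)·(4)·(2)·(-1)] = -7/5
L_4(-4) = (-1)·(-2)·(-4)·(-6)/[(6)·(5)·(3)·(1)] = 8/15
Sum: 0 + (-9)·(-21/5) + 0 + 6·(-7/5) + (-7)·(8/15) = 77/3

77/3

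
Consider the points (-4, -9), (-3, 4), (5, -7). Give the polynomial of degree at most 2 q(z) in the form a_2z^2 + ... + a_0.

q(z) = -(115/72)z^2 + (131/72)z + 143/6

L_0(z) = (z + 3)(z - 5) / [9] = (1/9)z^2 - (2/9)z - 5/3
L_1(z) = (z + 4)(z - 5) / [-8] = -(1/8)z^2 + (1/8)z + 5/2
L_2(z) = (z + 4)(z + 3) / [72] = (1/72)z^2 + (7/72)z + 1/6
q(z) = (-9)·L_0 + 4·L_1 + (-7)·L_2
  (-9)·L_0(z) = -z^2 + 2z + 15
  4·L_1(z) = -(1/2)z^2 + (1/2)z + 10
  (-7)·L_2(z) = -(7/72)z^2 - (49/72)z - 7/6
Adding term by term: -(115/72)z^2 + (131/72)z + 143/6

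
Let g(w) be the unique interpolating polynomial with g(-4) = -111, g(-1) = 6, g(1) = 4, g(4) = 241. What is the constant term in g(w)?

L_0(w) = (w + 1)(w - 1)(w - 4) / [-120] = -(1/120)w^3 + (1/30)w^2 + (1/120)w - 1/30
L_1(w) = (w + 4)(w - 1)(w - 4) / [30] = (1/30)w^3 - (1/30)w^2 - (8/15)w + 8/15
L_2(w) = (w + 4)(w + 1)(w - 4) / [-30] = -(1/30)w^3 - (1/30)w^2 + (8/15)w + 8/15
L_3(w) = (w + 4)(w + 1)(w - 1) / [120] = (1/120)w^3 + (1/30)w^2 - (1/120)w - 1/30
g(w) = (-111)·L_0 + 6·L_1 + 4·L_2 + 241·L_3
Only the constant term is needed; take it from each L_i and combine:
(-111)·(-1/30) + 6·(8/15) + 4·(8/15) + 241·(-1/30) = 1

1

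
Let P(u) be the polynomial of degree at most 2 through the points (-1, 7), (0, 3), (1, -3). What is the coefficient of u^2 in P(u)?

-1

The leading coefficient equals the top divided difference P[-1,0,1].
P[-1,0] = (3 - 7) / (0 - (-1)) = -4
P[0,1] = (-3 - 3) / (1 - 0) = -6
P[-1,0,1] = (-6 - (-4)) / (1 - (-1)) = -1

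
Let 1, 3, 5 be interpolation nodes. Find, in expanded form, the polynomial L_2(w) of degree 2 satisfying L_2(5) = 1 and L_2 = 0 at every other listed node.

L_2(w) = (w - 1)(w - 3) / [(4)·(2)]
       = (w^2 - 4w + 3) / (8)

L_2(w) = (1/8)w^2 - (1/2)w + 3/8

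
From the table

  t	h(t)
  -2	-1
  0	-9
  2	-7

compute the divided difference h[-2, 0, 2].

5/4

h[-2,0] = (-9 - (-1)) / (0 - (-2)) = -4
h[0,2] = (-7 - (-9)) / (2 - 0) = 1
h[-2,0,2] = (1 - (-4)) / (2 - (-2)) = 5/4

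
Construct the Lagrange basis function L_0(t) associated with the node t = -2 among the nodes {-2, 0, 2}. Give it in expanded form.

L_0(t) = t(t - 2) / [(-2)·(-4)]
       = (t^2 - 2t) / (8)

L_0(t) = (1/8)t^2 - (1/4)t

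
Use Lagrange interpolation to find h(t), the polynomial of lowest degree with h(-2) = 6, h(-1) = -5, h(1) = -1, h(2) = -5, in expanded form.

h(t) = -(19/12)t^3 + (7/6)t^2 + (43/12)t - 25/6

Build the Lagrange basis polynomials:
L_0(t) = (t + 1)(t - 1)(t - 2) / [-12] = -(1/12)t^3 + (1/6)t^2 + (1/12)t - 1/6
L_1(t) = (t + 2)(t - 1)(t - 2) / [6] = (1/6)t^3 - (1/6)t^2 - (2/3)t + 2/3
L_2(t) = (t + 2)(t + 1)(t - 2) / [-6] = -(1/6)t^3 - (1/6)t^2 + (2/3)t + 2/3
L_3(t) = (t + 2)(t + 1)(t - 1) / [12] = (1/12)t^3 + (1/6)t^2 - (1/12)t - 1/6
h(t) = 6·L_0 + (-5)·L_1 + (-1)·L_2 + (-5)·L_3
  6·L_0(t) = -(1/2)t^3 + t^2 + (1/2)t - 1
  (-5)·L_1(t) = -(5/6)t^3 + (5/6)t^2 + (10/3)t - 10/3
  (-1)·L_2(t) = (1/6)t^3 + (1/6)t^2 - (2/3)t - 2/3
  (-5)·L_3(t) = -(5/12)t^3 - (5/6)t^2 + (5/12)t + 5/6
Adding term by term: -(19/12)t^3 + (7/6)t^2 + (43/12)t - 25/6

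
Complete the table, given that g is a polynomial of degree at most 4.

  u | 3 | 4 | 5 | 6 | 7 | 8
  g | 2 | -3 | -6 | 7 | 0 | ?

-113

The 5 known values determine g uniquely (degree ≤ 4).
Evaluate each Lagrange basis at u = 8:
L_0(8) = (4)·(3)·(2)·(1)/[(-1)·(-2)·(-3)·(-4)] = 1
L_1(8) = (5)·(3)·(2)·(1)/[(1)·(-1)·(-2)·(-3)] = -5
L_2(8) = (5)·(4)·(2)·(1)/[(2)·(1)·(-1)·(-2)] = 10
L_3(8) = (5)·(4)·(3)·(1)/[(3)·(2)·(1)·(-1)] = -10
L_4(8) = (5)·(4)·(3)·(2)/[(4)·(3)·(2)·(1)] = 5
Sum: 2·(1) + (-3)·(-5) + (-6)·(10) + 7·(-10) + 0 = -113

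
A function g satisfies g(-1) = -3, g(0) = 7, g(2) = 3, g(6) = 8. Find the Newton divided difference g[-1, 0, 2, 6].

g[-1,0] = (7 - (-3)) / (0 - (-1)) = 10
g[0,2] = (3 - 7) / (2 - 0) = -2
g[2,6] = (8 - 3) / (6 - 2) = 5/4
g[-1,0,2] = (-2 - 10) / (2 - (-1)) = -4
g[0,2,6] = (5/4 - (-2)) / (6 - 0) = 13/24
g[-1,0,2,6] = (13/24 - (-4)) / (6 - (-1)) = 109/168

109/168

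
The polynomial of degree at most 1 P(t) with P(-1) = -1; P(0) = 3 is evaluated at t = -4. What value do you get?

-13

Evaluate each Lagrange basis at t = -4:
L_0(-4) = (-4)/[(-1)] = 4
L_1(-4) = (-3)/[(1)] = -3
Sum: (-1)·(4) + 3·(-3) = -13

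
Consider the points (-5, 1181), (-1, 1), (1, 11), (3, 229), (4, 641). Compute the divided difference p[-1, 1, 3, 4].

p[-1,1] = (11 - 1) / (1 - (-1)) = 5
p[1,3] = (229 - 11) / (3 - 1) = 109
p[3,4] = (641 - 229) / (4 - 3) = 412
p[-1,1,3] = (109 - 5) / (3 - (-1)) = 26
p[1,3,4] = (412 - 109) / (4 - 1) = 101
p[-1,1,3,4] = (101 - 26) / (4 - (-1)) = 15

15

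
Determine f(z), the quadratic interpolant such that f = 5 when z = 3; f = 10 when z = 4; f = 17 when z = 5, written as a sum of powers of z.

f(z) = z^2 - 2z + 2

L_0(z) = (z - 4)(z - 5) / [2] = (1/2)z^2 - (9/2)z + 10
L_1(z) = (z - 3)(z - 5) / [-1] = -z^2 + 8z - 15
L_2(z) = (z - 3)(z - 4) / [2] = (1/2)z^2 - (7/2)z + 6
f(z) = 5·L_0 + 10·L_1 + 17·L_2
  5·L_0(z) = (5/2)z^2 - (45/2)z + 50
  10·L_1(z) = -10z^2 + 80z - 150
  17·L_2(z) = (17/2)z^2 - (119/2)z + 102
Adding term by term: z^2 - 2z + 2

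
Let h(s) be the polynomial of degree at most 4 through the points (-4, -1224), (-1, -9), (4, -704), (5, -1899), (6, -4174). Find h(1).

1

Using Newton's divided-difference form:
h[-4,-1] = (-9 - (-1224)) / (-1 - (-4)) = 405
h[-1,4] = (-704 - (-9)) / (4 - (-1)) = -139
h[4,5] = (-1899 - (-704)) / (5 - 4) = -1195
h[5,6] = (-4174 - (-1899)) / (6 - 5) = -2275
h[-4,-1,4] = (-139 - 405) / (4 - (-4)) = -68
h[-1,4,5] = (-1195 - (-139)) / (5 - (-1)) = -176
h[4,5,6] = (-2275 - (-1195)) / (6 - 4) = -540
h[-4,-1,4,5] = (-176 - (-68)) / (5 - (-4)) = -12
h[-1,4,5,6] = (-540 - (-176)) / (6 - (-1)) = -52
h[-4,-1,4,5,6] = (-52 - (-12)) / (6 - (-4)) = -4
h(1) = -1224 + 405·(5) + (-68)·(5)·(2) + (-12)·(5)·(2)·(-3) + (-4)·(5)·(2)·(-3)·(-4) = 1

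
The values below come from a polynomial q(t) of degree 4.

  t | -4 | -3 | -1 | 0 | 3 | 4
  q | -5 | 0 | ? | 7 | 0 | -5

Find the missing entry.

130/21

The 5 known values determine q uniquely (degree ≤ 4).
Evaluate each Lagrange basis at t = -1:
L_0(-1) = (2)·(-1)·(-4)·(-5)/[(-1)·(-4)·(-7)·(-8)] = -5/28
L_1(-1) = (3)·(-1)·(-4)·(-5)/[(1)·(-3)·(-6)·(-7)] = 10/21
L_2(-1) = (3)·(2)·(-4)·(-5)/[(4)·(3)·(-3)·(-4)] = 5/6
L_3(-1) = (3)·(2)·(-1)·(-5)/[(7)·(6)·(3)·(-1)] = -5/21
L_4(-1) = (3)·(2)·(-1)·(-4)/[(8)·(7)·(4)·(1)] = 3/28
Sum: (-5)·(-5/28) + 0 + 7·(5/6) + 0 + (-5)·(3/28) = 130/21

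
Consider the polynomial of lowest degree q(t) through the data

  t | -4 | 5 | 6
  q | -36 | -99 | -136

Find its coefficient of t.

L_0(t) = (t - 5)(t - 6) / [90] = (1/90)t^2 - (11/90)t + 1/3
L_1(t) = (t + 4)(t - 6) / [-9] = -(1/9)t^2 + (2/9)t + 8/3
L_2(t) = (t + 4)(t - 5) / [10] = (1/10)t^2 - (1/10)t - 2
q(t) = (-36)·L_0 + (-99)·L_1 + (-136)·L_2
Only the coefficient of t is needed; take it from each L_i and combine:
(-36)·(-11/90) + (-99)·(2/9) + (-136)·(-1/10) = -4

-4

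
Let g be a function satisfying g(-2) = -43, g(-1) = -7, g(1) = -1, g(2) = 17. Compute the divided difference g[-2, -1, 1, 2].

4

g[-2,-1] = (-7 - (-43)) / (-1 - (-2)) = 36
g[-1,1] = (-1 - (-7)) / (1 - (-1)) = 3
g[1,2] = (17 - (-1)) / (2 - 1) = 18
g[-2,-1,1] = (3 - 36) / (1 - (-2)) = -11
g[-1,1,2] = (18 - 3) / (2 - (-1)) = 5
g[-2,-1,1,2] = (5 - (-11)) / (2 - (-2)) = 4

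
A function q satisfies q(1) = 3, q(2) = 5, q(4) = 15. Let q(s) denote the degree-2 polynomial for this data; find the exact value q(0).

3

Using Newton's divided-difference form:
q[1,2] = (5 - 3) / (2 - 1) = 2
q[2,4] = (15 - 5) / (4 - 2) = 5
q[1,2,4] = (5 - 2) / (4 - 1) = 1
q(0) = 3 + 2·(-1) + 1·(-1)·(-2) = 3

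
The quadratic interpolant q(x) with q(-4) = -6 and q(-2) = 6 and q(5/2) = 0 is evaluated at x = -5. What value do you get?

L_0(-5) = (-3)·(-15/2)/[(-2)·(-13/2)] = 45/26
L_1(-5) = (-1)·(-15/2)/[(2)·(-9/2)] = -5/6
L_2(-5) = (-1)·(-3)/[(13/2)·(9/2)] = 4/39
Sum: (-6)·(45/26) + 6·(-5/6) + 0 = -200/13

-200/13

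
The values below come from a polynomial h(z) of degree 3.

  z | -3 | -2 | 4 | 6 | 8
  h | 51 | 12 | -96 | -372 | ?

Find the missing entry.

The 4 known values determine h uniquely (degree ≤ 3).
Evaluate each Lagrange basis at z = 8:
L_0(8) = (10)·(4)·(2)/[(-1)·(-7)·(-9)] = -80/63
L_1(8) = (11)·(4)·(2)/[(1)·(-6)·(-8)] = 11/6
L_2(8) = (11)·(10)·(2)/[(7)·(6)·(-2)] = -55/21
L_3(8) = (11)·(10)·(4)/[(9)·(8)·(2)] = 55/18
Sum: 51·(-80/63) + 12·(11/6) + (-96)·(-55/21) + (-372)·(55/18) = -928

-928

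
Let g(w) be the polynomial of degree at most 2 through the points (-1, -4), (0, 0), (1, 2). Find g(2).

2

Evaluate each Lagrange basis at w = 2:
L_0(2) = (2)·(1)/[(-1)·(-2)] = 1
L_1(2) = (3)·(1)/[(1)·(-1)] = -3
L_2(2) = (3)·(2)/[(2)·(1)] = 3
Sum: (-4)·(1) + 0 + 2·(3) = 2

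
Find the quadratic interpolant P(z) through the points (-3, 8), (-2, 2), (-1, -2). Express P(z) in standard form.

Build the Lagrange basis polynomials:
L_0(z) = (z + 2)(z + 1) / [2] = (1/2)z^2 + (3/2)z + 1
L_1(z) = (z + 3)(z + 1) / [-1] = -z^2 - 4z - 3
L_2(z) = (z + 3)(z + 2) / [2] = (1/2)z^2 + (5/2)z + 3
P(z) = 8·L_0 + 2·L_1 + (-2)·L_2
  8·L_0(z) = 4z^2 + 12z + 8
  2·L_1(z) = -2z^2 - 8z - 6
  (-2)·L_2(z) = -z^2 - 5z - 6
Adding term by term: z^2 - z - 4

P(z) = z^2 - z - 4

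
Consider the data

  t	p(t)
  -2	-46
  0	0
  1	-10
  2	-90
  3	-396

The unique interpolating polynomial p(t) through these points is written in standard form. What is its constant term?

0

Build the Lagrange basis polynomials:
L_0(t) = t(t - 1)(t - 2)(t - 3) / [120] = (1/120)t^4 - (1/20)t^3 + (11/120)t^2 - (1/20)t
L_1(t) = (t + 2)(t - 1)(t - 2)(t - 3) / [-12] = -(1/12)t^4 + (1/3)t^3 + (1/12)t^2 - (4/3)t + 1
L_2(t) = (t + 2)t(t - 2)(t - 3) / [6] = (1/6)t^4 - (1/2)t^3 - (2/3)t^2 + 2t
L_3(t) = (t + 2)t(t - 1)(t - 3) / [-8] = -(1/8)t^4 + (1/4)t^3 + (5/8)t^2 - (3/4)t
L_4(t) = (t + 2)t(t - 1)(t - 2) / [30] = (1/30)t^4 - (1/30)t^3 - (2/15)t^2 + (2/15)t
p(t) = (-46)·L_0 + 0·L_1 + (-10)·L_2 + (-90)·L_3 + (-396)·L_4
Only the constant term is needed; take it from each L_i and combine:
(-46)·(0) + 0·(1) + (-10)·(0) + (-90)·(0) + (-396)·(0) = 0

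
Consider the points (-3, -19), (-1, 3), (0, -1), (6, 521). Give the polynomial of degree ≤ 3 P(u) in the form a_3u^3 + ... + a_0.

Newton's divided differences:
P[-3,-1] = (3 - (-19)) / (-1 - (-3)) = 11
P[-1,0] = (-1 - 3) / (0 - (-1)) = -4
P[0,6] = (521 - (-1)) / (6 - 0) = 87
P[-3,-1,0] = (-4 - 11) / (0 - (-3)) = -5
P[-1,0,6] = (87 - (-4)) / (6 - (-1)) = 13
P[-3,-1,0,6] = (13 - (-5)) / (6 - (-3)) = 2
P(u) = -19 + 11·(u + 3) + (-5)·(u + 3)(u + 1) + 2·(u + 3)(u + 1)u
Expanding: P(u) = 2u^3 + 3u^2 - 3u - 1

P(u) = 2u^3 + 3u^2 - 3u - 1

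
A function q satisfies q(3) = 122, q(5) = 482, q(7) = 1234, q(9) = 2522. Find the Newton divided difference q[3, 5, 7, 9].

q[3,5] = (482 - 122) / (5 - 3) = 180
q[5,7] = (1234 - 482) / (7 - 5) = 376
q[7,9] = (2522 - 1234) / (9 - 7) = 644
q[3,5,7] = (376 - 180) / (7 - 3) = 49
q[5,7,9] = (644 - 376) / (9 - 5) = 67
q[3,5,7,9] = (67 - 49) / (9 - 3) = 3

3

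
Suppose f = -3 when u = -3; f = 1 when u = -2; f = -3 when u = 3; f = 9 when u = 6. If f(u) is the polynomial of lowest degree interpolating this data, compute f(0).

7/5

L_0(0) = (2)·(-3)·(-6)/[(-1)·(-6)·(-9)] = -2/3
L_1(0) = (3)·(-3)·(-6)/[(1)·(-5)·(-8)] = 27/20
L_2(0) = (3)·(2)·(-6)/[(6)·(5)·(-3)] = 2/5
L_3(0) = (3)·(2)·(-3)/[(9)·(8)·(3)] = -1/12
Sum: (-3)·(-2/3) + 1·(27/20) + (-3)·(2/5) + 9·(-1/12) = 7/5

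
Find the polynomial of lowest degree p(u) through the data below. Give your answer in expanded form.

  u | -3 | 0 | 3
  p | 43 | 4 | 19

p(u) = 3u^2 - 4u + 4

Build the Lagrange basis polynomials:
L_0(u) = u(u - 3) / [18] = (1/18)u^2 - (1/6)u
L_1(u) = (u + 3)(u - 3) / [-9] = -(1/9)u^2 + 1
L_2(u) = (u + 3)u / [18] = (1/18)u^2 + (1/6)u
p(u) = 43·L_0 + 4·L_1 + 19·L_2
  43·L_0(u) = (43/18)u^2 - (43/6)u
  4·L_1(u) = -(4/9)u^2 + 4
  19·L_2(u) = (19/18)u^2 + (19/6)u
Adding term by term: 3u^2 - 4u + 4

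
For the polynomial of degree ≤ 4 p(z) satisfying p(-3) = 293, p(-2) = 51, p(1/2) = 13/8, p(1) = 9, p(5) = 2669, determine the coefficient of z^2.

L_0(z) = (z + 2)(z - 1/2)(z - 1)(z - 5) / [112] = (1/112)z^4 - (9/224)z^3 - (5/112)z^2 + (27/224)z - 5/112
L_1(z) = (z + 3)(z - 1/2)(z - 1)(z - 5) / [-105/2] = -(2/105)z^4 + (1/15)z^3 + (23/105)z^2 - (43/105)z + 1/7
L_2(z) = (z + 3)(z + 2)(z - 1)(z - 5) / [315/16] = (16/315)z^4 - (16/315)z^3 - (304/315)z^2 - (176/315)z + 32/21
L_3(z) = (z + 3)(z + 2)(z - 1/2)(z - 5) / [-24] = -(1/24)z^4 + (1/48)z^3 + (19/24)z^2 + (41/48)z - 5/8
L_4(z) = (z + 3)(z + 2)(z - 1/2)(z - 1) / [1008] = (1/1008)z^4 + (1/288)z^3 - (1/1008)z^2 - (13/2016)z + 1/336
p(z) = 293·L_0 + 51·L_1 + (13/8)·L_2 + 9·L_3 + 2669·L_4
Only the coefficient of z^2 is needed; take it from each L_i and combine:
293·(-5/112) + 51·(23/105) + (13/8)·(-304/315) + 9·(19/24) + 2669·(-1/1008) = 1

1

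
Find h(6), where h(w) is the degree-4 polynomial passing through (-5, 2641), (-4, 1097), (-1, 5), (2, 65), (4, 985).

5017

Using Newton's divided-difference form:
h[-5,-4] = (1097 - 2641) / (-4 - (-5)) = -1544
h[-4,-1] = (5 - 1097) / (-1 - (-4)) = -364
h[-1,2] = (65 - 5) / (2 - (-1)) = 20
h[2,4] = (985 - 65) / (4 - 2) = 460
h[-5,-4,-1] = (-364 - (-1544)) / (-1 - (-5)) = 295
h[-4,-1,2] = (20 - (-364)) / (2 - (-4)) = 64
h[-1,2,4] = (460 - 20) / (4 - (-1)) = 88
h[-5,-4,-1,2] = (64 - 295) / (2 - (-5)) = -33
h[-4,-1,2,4] = (88 - 64) / (4 - (-4)) = 3
h[-5,-4,-1,2,4] = (3 - (-33)) / (4 - (-5)) = 4
h(6) = 2641 + (-1544)·(11) + 295·(11)·(10) + (-33)·(11)·(10)·(7) + 4·(11)·(10)·(7)·(4) = 5017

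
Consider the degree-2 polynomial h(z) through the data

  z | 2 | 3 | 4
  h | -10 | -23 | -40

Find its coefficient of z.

-3

Build the Lagrange basis polynomials:
L_0(z) = (z - 3)(z - 4) / [2] = (1/2)z^2 - (7/2)z + 6
L_1(z) = (z - 2)(z - 4) / [-1] = -z^2 + 6z - 8
L_2(z) = (z - 2)(z - 3) / [2] = (1/2)z^2 - (5/2)z + 3
h(z) = (-10)·L_0 + (-23)·L_1 + (-40)·L_2
Only the coefficient of z is needed; take it from each L_i and combine:
(-10)·(-7/2) + (-23)·(6) + (-40)·(-5/2) = -3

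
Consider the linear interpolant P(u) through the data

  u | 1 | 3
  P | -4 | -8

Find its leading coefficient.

L_0(u) = (u - 3) / [-2] = -(1/2)u + 3/2
L_1(u) = (u - 1) / [2] = (1/2)u - 1/2
P(u) = (-4)·L_0 + (-8)·L_1
Only the coefficient of u is needed; take it from each L_i and combine:
(-4)·(-1/2) + (-8)·(1/2) = -2

-2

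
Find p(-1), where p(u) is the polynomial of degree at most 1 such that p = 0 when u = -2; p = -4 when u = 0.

-2

Evaluate each Lagrange basis at u = -1:
L_0(-1) = (-1)/[(-2)] = 1/2
L_1(-1) = (1)/[(2)] = 1/2
Sum: 0 + (-4)·(1/2) = -2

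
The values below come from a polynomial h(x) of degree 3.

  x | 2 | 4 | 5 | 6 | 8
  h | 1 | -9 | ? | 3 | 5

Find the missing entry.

-15/4

The 4 known values determine h uniquely (degree ≤ 3).
Evaluate each Lagrange basis at x = 5:
L_0(5) = (1)·(-1)·(-3)/[(-2)·(-4)·(-6)] = -1/16
L_1(5) = (3)·(-1)·(-3)/[(2)·(-2)·(-4)] = 9/16
L_2(5) = (3)·(1)·(-3)/[(4)·(2)·(-2)] = 9/16
L_3(5) = (3)·(1)·(-1)/[(6)·(4)·(2)] = -1/16
Sum: 1·(-1/16) + (-9)·(9/16) + 3·(9/16) + 5·(-1/16) = -15/4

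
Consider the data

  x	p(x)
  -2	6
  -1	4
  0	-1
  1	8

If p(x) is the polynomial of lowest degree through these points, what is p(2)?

Using Newton's divided-difference form:
p[-2,-1] = (4 - 6) / (-1 - (-2)) = -2
p[-1,0] = (-1 - 4) / (0 - (-1)) = -5
p[0,1] = (8 - (-1)) / (1 - 0) = 9
p[-2,-1,0] = (-5 - (-2)) / (0 - (-2)) = -3/2
p[-1,0,1] = (9 - (-5)) / (1 - (-1)) = 7
p[-2,-1,0,1] = (7 - (-3/2)) / (1 - (-2)) = 17/6
p(2) = 6 + (-2)·(4) + (-3/2)·(4)·(3) + (17/6)·(4)·(3)·(2) = 48

48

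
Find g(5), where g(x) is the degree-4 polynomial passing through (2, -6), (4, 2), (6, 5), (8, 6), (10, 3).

489/128

Evaluate each Lagrange basis at x = 5:
L_0(5) = (1)·(-1)·(-3)·(-5)/[(-2)·(-4)·(-6)·(-8)] = -5/128
L_1(5) = (3)·(-1)·(-3)·(-5)/[(2)·(-2)·(-4)·(-6)] = 15/32
L_2(5) = (3)·(1)·(-3)·(-5)/[(4)·(2)·(-2)·(-4)] = 45/64
L_3(5) = (3)·(1)·(-1)·(-5)/[(6)·(4)·(2)·(-2)] = -5/32
L_4(5) = (3)·(1)·(-1)·(-3)/[(8)·(6)·(4)·(2)] = 3/128
Sum: (-6)·(-5/128) + 2·(15/32) + 5·(45/64) + 6·(-5/32) + 3·(3/128) = 489/128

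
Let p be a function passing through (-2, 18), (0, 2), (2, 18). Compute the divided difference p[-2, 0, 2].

4

p[-2,0] = (2 - 18) / (0 - (-2)) = -8
p[0,2] = (18 - 2) / (2 - 0) = 8
p[-2,0,2] = (8 - (-8)) / (2 - (-2)) = 4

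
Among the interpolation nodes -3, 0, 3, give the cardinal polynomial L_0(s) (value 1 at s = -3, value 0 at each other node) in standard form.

L_0(s) = s(s - 3) / [(-3)·(-6)]
       = (s^2 - 3s) / (18)

L_0(s) = (1/18)s^2 - (1/6)s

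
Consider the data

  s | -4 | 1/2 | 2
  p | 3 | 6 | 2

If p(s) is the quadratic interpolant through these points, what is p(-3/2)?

67/9

Using Newton's divided-difference form:
p[-4,1/2] = (6 - 3) / (1/2 - (-4)) = 2/3
p[1/2,2] = (2 - 6) / (2 - 1/2) = -8/3
p[-4,1/2,2] = (-8/3 - 2/3) / (2 - (-4)) = -5/9
p(-3/2) = 3 + (2/3)·(5/2) + (-5/9)·(5/2)·(-2) = 67/9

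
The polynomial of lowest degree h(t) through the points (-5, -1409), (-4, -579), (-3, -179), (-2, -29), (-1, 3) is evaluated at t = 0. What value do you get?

Using Newton's divided-difference form:
h[-5,-4] = (-579 - (-1409)) / (-4 - (-5)) = 830
h[-4,-3] = (-179 - (-579)) / (-3 - (-4)) = 400
h[-3,-2] = (-29 - (-179)) / (-2 - (-3)) = 150
h[-2,-1] = (3 - (-29)) / (-1 - (-2)) = 32
h[-5,-4,-3] = (400 - 830) / (-3 - (-5)) = -215
h[-4,-3,-2] = (150 - 400) / (-2 - (-4)) = -125
h[-3,-2,-1] = (32 - 150) / (-1 - (-3)) = -59
h[-5,-4,-3,-2] = (-125 - (-215)) / (-2 - (-5)) = 30
h[-4,-3,-2,-1] = (-59 - (-125)) / (-1 - (-4)) = 22
h[-5,-4,-3,-2,-1] = (22 - 30) / (-1 - (-5)) = -2
h(0) = -1409 + 830·(5) + (-215)·(5)·(4) + 30·(5)·(4)·(3) + (-2)·(5)·(4)·(3)·(2) = 1

1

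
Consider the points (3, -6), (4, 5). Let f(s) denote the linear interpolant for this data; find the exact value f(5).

Evaluate each Lagrange basis at s = 5:
L_0(5) = (1)/[(-1)] = -1
L_1(5) = (2)/[(1)] = 2
Sum: (-6)·(-1) + 5·(2) = 16

16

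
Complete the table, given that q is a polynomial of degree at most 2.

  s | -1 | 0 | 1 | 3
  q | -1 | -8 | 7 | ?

103

The 3 known values determine q uniquely (degree ≤ 2).
Evaluate each Lagrange basis at s = 3:
L_0(3) = (3)·(2)/[(-1)·(-2)] = 3
L_1(3) = (4)·(2)/[(1)·(-1)] = -8
L_2(3) = (4)·(3)/[(2)·(1)] = 6
Sum: (-1)·(3) + (-8)·(-8) + 7·(6) = 103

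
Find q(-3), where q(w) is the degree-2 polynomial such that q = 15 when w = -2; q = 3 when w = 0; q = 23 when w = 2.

33

L_0(-3) = (-3)·(-5)/[(-2)·(-4)] = 15/8
L_1(-3) = (-1)·(-5)/[(2)·(-2)] = -5/4
L_2(-3) = (-1)·(-3)/[(4)·(2)] = 3/8
Sum: 15·(15/8) + 3·(-5/4) + 23·(3/8) = 33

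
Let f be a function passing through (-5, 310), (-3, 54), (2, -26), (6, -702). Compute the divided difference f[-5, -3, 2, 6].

-3

f[-5,-3] = (54 - 310) / (-3 - (-5)) = -128
f[-3,2] = (-26 - 54) / (2 - (-3)) = -16
f[2,6] = (-702 - (-26)) / (6 - 2) = -169
f[-5,-3,2] = (-16 - (-128)) / (2 - (-5)) = 16
f[-3,2,6] = (-169 - (-16)) / (6 - (-3)) = -17
f[-5,-3,2,6] = (-17 - 16) / (6 - (-5)) = -3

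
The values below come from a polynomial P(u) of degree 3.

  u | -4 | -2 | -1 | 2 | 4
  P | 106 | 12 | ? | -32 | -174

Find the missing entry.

1

The 4 known values determine P uniquely (degree ≤ 3).
L_0(-1) = (1)·(-3)·(-5)/[(-2)·(-6)·(-8)] = -5/32
L_1(-1) = (3)·(-3)·(-5)/[(2)·(-4)·(-6)] = 15/16
L_2(-1) = (3)·(1)·(-5)/[(6)·(4)·(-2)] = 5/16
L_3(-1) = (3)·(1)·(-3)/[(8)·(6)·(2)] = -3/32
Sum: 106·(-5/32) + 12·(15/16) + (-32)·(5/16) + (-174)·(-3/32) = 1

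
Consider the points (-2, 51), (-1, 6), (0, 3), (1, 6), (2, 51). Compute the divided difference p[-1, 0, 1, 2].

p[-1,0] = (3 - 6) / (0 - (-1)) = -3
p[0,1] = (6 - 3) / (1 - 0) = 3
p[1,2] = (51 - 6) / (2 - 1) = 45
p[-1,0,1] = (3 - (-3)) / (1 - (-1)) = 3
p[0,1,2] = (45 - 3) / (2 - 0) = 21
p[-1,0,1,2] = (21 - 3) / (2 - (-1)) = 6

6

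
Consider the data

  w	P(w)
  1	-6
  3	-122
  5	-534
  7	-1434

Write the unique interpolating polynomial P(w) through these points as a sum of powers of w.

Newton's divided differences:
P[1,3] = (-122 - (-6)) / (3 - 1) = -58
P[3,5] = (-534 - (-122)) / (5 - 3) = -206
P[5,7] = (-1434 - (-534)) / (7 - 5) = -450
P[1,3,5] = (-206 - (-58)) / (5 - 1) = -37
P[3,5,7] = (-450 - (-206)) / (7 - 3) = -61
P[1,3,5,7] = (-61 - (-37)) / (7 - 1) = -4
P(w) = -6 + (-58)·(w - 1) + (-37)·(w - 1)(w - 3) + (-4)·(w - 1)(w - 3)(w - 5)
Expanding: P(w) = -4w^3 - w^2 - 2w + 1

P(w) = -4w^3 - w^2 - 2w + 1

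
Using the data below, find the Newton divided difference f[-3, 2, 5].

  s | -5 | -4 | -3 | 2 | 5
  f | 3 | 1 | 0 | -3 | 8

f[-3,2] = (-3 - 0) / (2 - (-3)) = -3/5
f[2,5] = (8 - (-3)) / (5 - 2) = 11/3
f[-3,2,5] = (11/3 - (-3/5)) / (5 - (-3)) = 8/15

8/15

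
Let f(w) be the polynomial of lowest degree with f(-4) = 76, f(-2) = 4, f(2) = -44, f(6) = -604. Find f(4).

Evaluate each Lagrange basis at w = 4:
L_0(4) = (6)·(2)·(-2)/[(-2)·(-6)·(-10)] = 1/5
L_1(4) = (8)·(2)·(-2)/[(2)·(-4)·(-8)] = -1/2
L_2(4) = (8)·(6)·(-2)/[(6)·(4)·(-4)] = 1
L_3(4) = (8)·(6)·(2)/[(10)·(8)·(4)] = 3/10
Sum: 76·(1/5) + 4·(-1/2) + (-44)·(1) + (-604)·(3/10) = -212

-212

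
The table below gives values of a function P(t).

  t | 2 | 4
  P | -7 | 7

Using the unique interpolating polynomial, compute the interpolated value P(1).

-14

L_0(1) = (-3)/[(-2)] = 3/2
L_1(1) = (-1)/[(2)] = -1/2
Sum: (-7)·(3/2) + 7·(-1/2) = -14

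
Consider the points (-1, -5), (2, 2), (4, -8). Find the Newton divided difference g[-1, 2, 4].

g[-1,2] = (2 - (-5)) / (2 - (-1)) = 7/3
g[2,4] = (-8 - 2) / (4 - 2) = -5
g[-1,2,4] = (-5 - 7/3) / (4 - (-1)) = -22/15

-22/15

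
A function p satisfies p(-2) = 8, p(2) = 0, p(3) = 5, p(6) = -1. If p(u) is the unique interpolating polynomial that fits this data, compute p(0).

Evaluate each Lagrange basis at u = 0:
L_0(0) = (-2)·(-3)·(-6)/[(-4)·(-5)·(-8)] = 9/40
L_1(0) = (2)·(-3)·(-6)/[(4)·(-1)·(-4)] = 9/4
L_2(0) = (2)·(-2)·(-6)/[(5)·(1)·(-3)] = -8/5
L_3(0) = (2)·(-2)·(-3)/[(8)·(4)·(3)] = 1/8
Sum: 8·(9/40) + 0 + 5·(-8/5) + (-1)·(1/8) = -253/40

-253/40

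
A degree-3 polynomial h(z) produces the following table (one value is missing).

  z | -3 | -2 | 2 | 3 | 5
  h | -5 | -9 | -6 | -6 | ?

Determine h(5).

The 4 known values determine h uniquely (degree ≤ 3).
Evaluate each Lagrange basis at z = 5:
L_0(5) = (7)·(3)·(2)/[(-1)·(-5)·(-6)] = -7/5
L_1(5) = (8)·(3)·(2)/[(1)·(-4)·(-5)] = 12/5
L_2(5) = (8)·(7)·(2)/[(5)·(4)·(-1)] = -28/5
L_3(5) = (8)·(7)·(3)/[(6)·(5)·(1)] = 28/5
Sum: (-5)·(-7/5) + (-9)·(12/5) + (-6)·(-28/5) + (-6)·(28/5) = -73/5

-73/5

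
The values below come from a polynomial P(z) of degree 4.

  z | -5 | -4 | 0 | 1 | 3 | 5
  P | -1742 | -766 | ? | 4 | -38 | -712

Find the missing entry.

-2

The 5 known values determine P uniquely (degree ≤ 4).
L_0(0) = (4)·(-1)·(-3)·(-5)/[(-1)·(-6)·(-8)·(-10)] = -1/8
L_1(0) = (5)·(-1)·(-3)·(-5)/[(1)·(-5)·(-7)·(-9)] = 5/21
L_2(0) = (5)·(4)·(-3)·(-5)/[(6)·(5)·(-2)·(-4)] = 5/4
L_3(0) = (5)·(4)·(-1)·(-5)/[(8)·(7)·(2)·(-2)] = -25/56
L_4(0) = (5)·(4)·(-1)·(-3)/[(10)·(9)·(4)·(2)] = 1/12
Sum: (-1742)·(-1/8) + (-766)·(5/21) + 4·(5/4) + (-38)·(-25/56) + (-712)·(1/12) = -2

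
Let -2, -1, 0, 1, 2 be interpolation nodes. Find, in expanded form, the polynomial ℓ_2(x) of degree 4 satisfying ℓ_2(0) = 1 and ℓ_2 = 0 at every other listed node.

ℓ_2(x) = (x + 2)(x + 1)(x - 1)(x - 2) / [(2)·(1)·(-1)·(-2)]
       = (x^4 - 5x^2 + 4) / (4)

ℓ_2(x) = (1/4)x^4 - (5/4)x^2 + 1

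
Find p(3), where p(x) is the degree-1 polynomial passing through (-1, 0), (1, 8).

16

Evaluate each Lagrange basis at x = 3:
L_0(3) = (2)/[(-2)] = -1
L_1(3) = (4)/[(2)] = 2
Sum: 0 + 8·(2) = 16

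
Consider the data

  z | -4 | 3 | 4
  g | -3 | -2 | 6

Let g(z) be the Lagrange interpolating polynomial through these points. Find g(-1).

Evaluate each Lagrange basis at z = -1:
L_0(-1) = (-4)·(-5)/[(-7)·(-8)] = 5/14
L_1(-1) = (3)·(-5)/[(7)·(-1)] = 15/7
L_2(-1) = (3)·(-4)/[(8)·(1)] = -3/2
Sum: (-3)·(5/14) + (-2)·(15/7) + 6·(-3/2) = -201/14

-201/14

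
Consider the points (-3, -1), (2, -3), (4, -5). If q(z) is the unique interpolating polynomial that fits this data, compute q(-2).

Evaluate each Lagrange basis at z = -2:
L_0(-2) = (-4)·(-6)/[(-5)·(-7)] = 24/35
L_1(-2) = (1)·(-6)/[(5)·(-2)] = 3/5
L_2(-2) = (1)·(-4)/[(7)·(2)] = -2/7
Sum: (-1)·(24/35) + (-3)·(3/5) + (-5)·(-2/7) = -37/35

-37/35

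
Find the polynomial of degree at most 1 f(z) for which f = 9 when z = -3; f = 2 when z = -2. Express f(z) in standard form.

f(z) = -7z - 12

L_0(z) = (z + 2) / [-1] = -z - 2
L_1(z) = (z + 3) / [1] = z + 3
f(z) = 9·L_0 + 2·L_1
  9·L_0(z) = -9z - 18
  2·L_1(z) = 2z + 6
Adding term by term: -7z - 12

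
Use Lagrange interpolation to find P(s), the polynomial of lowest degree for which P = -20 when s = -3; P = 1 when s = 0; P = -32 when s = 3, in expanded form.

P(s) = -3s^2 - 2s + 1

L_0(s) = s(s - 3) / [18] = (1/18)s^2 - (1/6)s
L_1(s) = (s + 3)(s - 3) / [-9] = -(1/9)s^2 + 1
L_2(s) = (s + 3)s / [18] = (1/18)s^2 + (1/6)s
P(s) = (-20)·L_0 + 1·L_1 + (-32)·L_2
  (-20)·L_0(s) = -(10/9)s^2 + (10/3)s
  1·L_1(s) = -(1/9)s^2 + 1
  (-32)·L_2(s) = -(16/9)s^2 - (16/3)s
Adding term by term: -3s^2 - 2s + 1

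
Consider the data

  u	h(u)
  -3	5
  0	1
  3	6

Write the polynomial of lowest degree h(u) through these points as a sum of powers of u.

h(u) = (1/2)u^2 + (1/6)u + 1

L_0(u) = u(u - 3) / [18] = (1/18)u^2 - (1/6)u
L_1(u) = (u + 3)(u - 3) / [-9] = -(1/9)u^2 + 1
L_2(u) = (u + 3)u / [18] = (1/18)u^2 + (1/6)u
h(u) = 5·L_0 + 1·L_1 + 6·L_2
  5·L_0(u) = (5/18)u^2 - (5/6)u
  1·L_1(u) = -(1/9)u^2 + 1
  6·L_2(u) = (1/3)u^2 + u
Adding term by term: (1/2)u^2 + (1/6)u + 1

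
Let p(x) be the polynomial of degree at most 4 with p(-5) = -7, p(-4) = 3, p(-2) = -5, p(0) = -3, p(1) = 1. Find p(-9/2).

31/64

Using Newton's divided-difference form:
p[-5,-4] = (3 - (-7)) / (-4 - (-5)) = 10
p[-4,-2] = (-5 - 3) / (-2 - (-4)) = -4
p[-2,0] = (-3 - (-5)) / (0 - (-2)) = 1
p[0,1] = (1 - (-3)) / (1 - 0) = 4
p[-5,-4,-2] = (-4 - 10) / (-2 - (-5)) = -14/3
p[-4,-2,0] = (1 - (-4)) / (0 - (-4)) = 5/4
p[-2,0,1] = (4 - 1) / (1 - (-2)) = 1
p[-5,-4,-2,0] = (5/4 - (-14/3)) / (0 - (-5)) = 71/60
p[-4,-2,0,1] = (1 - 5/4) / (1 - (-4)) = -1/20
p[-5,-4,-2,0,1] = (-1/20 - 71/60) / (1 - (-5)) = -37/180
p(-9/2) = -7 + 10·(1/2) + (-14/3)·(1/2)·(-1/2) + (71/60)·(1/2)·(-1/2)·(-5/2) + (-37/180)·(1/2)·(-1/2)·(-5/2)·(-9/2) = 31/64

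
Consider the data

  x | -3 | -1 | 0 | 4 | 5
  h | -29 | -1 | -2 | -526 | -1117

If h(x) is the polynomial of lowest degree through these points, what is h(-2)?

-4

Evaluate each Lagrange basis at x = -2:
L_0(-2) = (-1)·(-2)·(-6)·(-7)/[(-2)·(-3)·(-7)·(-8)] = 1/4
L_1(-2) = (1)·(-2)·(-6)·(-7)/[(2)·(-1)·(-5)·(-6)] = 7/5
L_2(-2) = (1)·(-1)·(-6)·(-7)/[(3)·(1)·(-4)·(-5)] = -7/10
L_3(-2) = (1)·(-1)·(-2)·(-7)/[(7)·(5)·(4)·(-1)] = 1/10
L_4(-2) = (1)·(-1)·(-2)·(-6)/[(8)·(6)·(5)·(1)] = -1/20
Sum: (-29)·(1/4) + (-1)·(7/5) + (-2)·(-7/10) + (-526)·(1/10) + (-1117)·(-1/20) = -4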